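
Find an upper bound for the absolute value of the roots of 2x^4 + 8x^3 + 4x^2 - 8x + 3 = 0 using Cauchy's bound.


Cauchy's bound: all roots r satisfy |r| <= 1 + max(|a_i/a_n|) for i = 0,...,n-1
where a_n is the leading coefficient.

Coefficients: [2, 8, 4, -8, 3]
Leading coefficient a_n = 2
Ratios |a_i/a_n|: 4, 2, 4, 3/2
Maximum ratio: 4
Cauchy's bound: |r| <= 1 + 4 = 5

Upper bound = 5


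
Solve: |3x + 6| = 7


An absolute value equation |expr| = 7 gives two cases:
Case 1: 3x + 6 = 7
  3x = 1, so x = 1/3
Case 2: 3x + 6 = -7
  3x = -13, so x = -13/3

x = -13/3, x = 1/3


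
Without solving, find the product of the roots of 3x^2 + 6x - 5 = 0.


By Vieta's formulas for ax^2 + bx + c = 0:
  Sum of roots = -b/a
  Product of roots = c/a

Here a = 3, b = 6, c = -5
Sum = -(6)/3 = -2
Product = -5/3 = -5/3

Product = -5/3


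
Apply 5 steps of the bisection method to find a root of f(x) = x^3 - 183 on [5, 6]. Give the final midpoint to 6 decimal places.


f(x) = x^3 - 183
f(5) = -58 < 0
f(6) = 33 > 0

Step 1: midpoint = (5.000000 + 6.000000)/2 = 5.500000
  f(5.500000) = -16.625000
  f(mid) < 0, so root is in [5.500000, 6.000000]

Step 2: midpoint = (5.500000 + 6.000000)/2 = 5.750000
  f(5.750000) = 7.109375
  f(mid) > 0, so root is in [5.500000, 5.750000]

Step 3: midpoint = (5.500000 + 5.750000)/2 = 5.625000
  f(5.625000) = -5.021484
  f(mid) < 0, so root is in [5.625000, 5.750000]

Step 4: midpoint = (5.625000 + 5.750000)/2 = 5.687500
  f(5.687500) = 0.977295
  f(mid) > 0, so root is in [5.625000, 5.687500]

Step 5: midpoint = (5.625000 + 5.687500)/2 = 5.656250
  f(5.656250) = -2.038666
  f(mid) < 0, so root is in [5.656250, 5.687500]

midpoint = 5.656250


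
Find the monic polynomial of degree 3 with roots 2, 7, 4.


A monic polynomial with roots 2, 7, 4 is:
p(x) = (x - 2)(x - 7)(x - 4)
After multiplying by (x - 2): x - 2
After multiplying by (x - 7): x^2 - 9x + 14
After multiplying by (x - 4): x^3 - 13x^2 + 50x - 56

x^3 - 13x^2 + 50x - 56


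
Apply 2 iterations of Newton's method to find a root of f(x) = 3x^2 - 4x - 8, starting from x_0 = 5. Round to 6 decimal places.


Newton's method: x_(n+1) = x_n - f(x_n)/f'(x_n)
f(x) = 3x^2 - 4x - 8
f'(x) = 6x - 4

Iteration 1:
  f(5.000000) = 47.000000
  f'(5.000000) = 26.000000
  x_1 = 5.000000 - (47.000000)/(26.000000) = 3.192308

Iteration 2:
  f(3.192308) = 9.803254
  f'(3.192308) = 15.153846
  x_2 = 3.192308 - (9.803254)/(15.153846) = 2.545392

x_2 = 2.545392


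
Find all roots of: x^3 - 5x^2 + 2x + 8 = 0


Let p(x) = x^3 - 5x^2 + 2x + 8. By the rational root theorem (leading coefficient 1), any rational root is an integer divisor of 8: try ±1, ±2, ... in turn.
Test x = 1: value = 6 ≠ 0.
Test x = -1: value = 0 ✓, so (x + 1) is a factor.
Synthetic division by (x + 1): bring down 1; 1(-1) - 5 = -6; (-6)(-1) + 2 = 8; 8(-1) + 8 = 0 → quotient x^2 - 6x + 8, remainder 0.
Solve the quadratic x^2 - 6x + 8 = 0: discriminant = (-6)^2 - 4(1)(8) = 36 - 32 = 4.
sqrt(4) = 2, so x = (6 ± 2)/2: x = 4 or x = 2.
Collecting all roots found:

x = -1, x = 2, x = 4


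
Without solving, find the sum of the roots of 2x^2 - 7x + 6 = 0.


By Vieta's formulas for ax^2 + bx + c = 0:
  Sum of roots = -b/a
  Product of roots = c/a

Here a = 2, b = -7, c = 6
Sum = -(-7)/2 = 7/2
Product = 6/2 = 3

Sum = 7/2


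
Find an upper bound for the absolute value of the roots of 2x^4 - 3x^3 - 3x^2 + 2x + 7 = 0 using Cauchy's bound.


Cauchy's bound: all roots r satisfy |r| <= 1 + max(|a_i/a_n|) for i = 0,...,n-1
where a_n is the leading coefficient.

Coefficients: [2, -3, -3, 2, 7]
Leading coefficient a_n = 2
Ratios |a_i/a_n|: 3/2, 3/2, 1, 7/2
Maximum ratio: 7/2
Cauchy's bound: |r| <= 1 + 7/2 = 9/2

Upper bound = 9/2


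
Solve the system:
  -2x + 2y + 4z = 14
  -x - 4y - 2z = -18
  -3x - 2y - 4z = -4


Using Cramer's rule. Expand each determinant along the first row.
D  = (-2)*[(-4)*(-4) - (-2)*(-2)] - 2*[(-1)*(-4) - (-2)*(-3)] + 4*[(-1)*(-2) - (-4)*(-3)]
  = (-2)*(12) - 2*(-2) + 4*(-10) = -60
Dx = 14*[(-4)*(-4) - (-2)*(-2)] - 2*[(-18)*(-4) - (-2)*(-4)] + 4*[(-18)*(-2) - (-4)*(-4)]
  = 14*(12) - 2*(64) + 4*(20) = 120
Dy = (-2)*[(-18)*(-4) - (-2)*(-4)] - 14*[(-1)*(-4) - (-2)*(-3)] + 4*[(-1)*(-4) - (-18)*(-3)]
  = (-2)*(64) - 14*(-2) + 4*(-50) = -300
Dz = (-2)*[(-4)*(-4) - (-18)*(-2)] - 2*[(-1)*(-4) - (-18)*(-3)] + 14*[(-1)*(-2) - (-4)*(-3)]
  = (-2)*(-20) - 2*(-50) + 14*(-10) = 0
x = Dx/D = 120/-60 = -2, y = Dy/D = -300/-60 = 5, z = Dz/D = 0/-60 = 0
Check eq1: (-2)(-2) + (2)(5) + (4)(0) = 14 = 14 ✓
Check eq2: (-1)(-2) + (-4)(5) + (-2)(0) = -18 = -18 ✓
Check eq3: (-3)(-2) + (-2)(5) + (-4)(0) = -4 = -4 ✓

x = -2, y = 5, z = 0


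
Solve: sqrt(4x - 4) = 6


Square both sides: 4x - 4 = 6^2 = 36
4x = 36 + 4 = 40
x = 10
Check: sqrt(4*10 - 4) = sqrt(36) = 6 ✓

x = 10


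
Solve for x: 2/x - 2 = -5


Subtract -2 from both sides: 2/x = -3
Multiply both sides by x: 2 = -3 * x
Divide by -3: x = -2/3

x = -2/3


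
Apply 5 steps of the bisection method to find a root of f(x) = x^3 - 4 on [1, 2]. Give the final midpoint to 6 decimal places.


f(x) = x^3 - 4
f(1) = -3 < 0
f(2) = 4 > 0

Step 1: midpoint = (1.000000 + 2.000000)/2 = 1.500000
  f(1.500000) = -0.625000
  f(mid) < 0, so root is in [1.500000, 2.000000]

Step 2: midpoint = (1.500000 + 2.000000)/2 = 1.750000
  f(1.750000) = 1.359375
  f(mid) > 0, so root is in [1.500000, 1.750000]

Step 3: midpoint = (1.500000 + 1.750000)/2 = 1.625000
  f(1.625000) = 0.291016
  f(mid) > 0, so root is in [1.500000, 1.625000]

Step 4: midpoint = (1.500000 + 1.625000)/2 = 1.562500
  f(1.562500) = -0.185303
  f(mid) < 0, so root is in [1.562500, 1.625000]

Step 5: midpoint = (1.562500 + 1.625000)/2 = 1.593750
  f(1.593750) = 0.048187
  f(mid) > 0, so root is in [1.562500, 1.593750]

midpoint = 1.593750


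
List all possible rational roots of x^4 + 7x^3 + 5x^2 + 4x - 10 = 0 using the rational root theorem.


Rational root theorem: possible roots are ±p/q where:
  p divides the constant term (-10): p ∈ {1, 2, 5, 10}
  q divides the leading coefficient (1): q ∈ {1}

All possible rational roots: -10, -5, -2, -1, 1, 2, 5, 10

-10, -5, -2, -1, 1, 2, 5, 10


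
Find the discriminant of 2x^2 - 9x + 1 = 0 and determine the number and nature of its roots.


For ax^2 + bx + c = 0, discriminant D = b^2 - 4ac
Here a = 2, b = -9, c = 1
D = (-9)^2 - 4(2)(1) = 81 - 8 = 73

D = 73 > 0 but not a perfect square
The equation has 2 distinct real irrational roots.

Discriminant = 73, 2 distinct real irrational roots


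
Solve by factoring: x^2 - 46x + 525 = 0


We need two numbers that multiply to 525 and add to -46.
Those numbers are -25 and -21 (since (-25) * (-21) = 525 and (-25) + (-21) = -46).
So x^2 - 46x + 525 = (x - 25)(x - 21) = 0
Setting each factor to zero: x = 25 or x = 21

x = 21, x = 25


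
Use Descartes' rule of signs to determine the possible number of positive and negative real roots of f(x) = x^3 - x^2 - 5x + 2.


Descartes' rule of signs:

For positive roots, count sign changes in f(x) = x^3 - x^2 - 5x + 2:
Signs of coefficients: +, -, -, +
Number of sign changes: 2
Possible positive real roots: 2, 0

For negative roots, examine f(-x) = -x^3 - x^2 + 5x + 2:
Signs of coefficients: -, -, +, +
Number of sign changes: 1
Possible negative real roots: 1

Positive roots: 2 or 0; Negative roots: 1


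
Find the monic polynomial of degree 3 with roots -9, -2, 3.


A monic polynomial with roots -9, -2, 3 is:
p(x) = (x + 9)(x + 2)(x - 3)
After multiplying by (x + 9): x + 9
After multiplying by (x + 2): x^2 + 11x + 18
After multiplying by (x - 3): x^3 + 8x^2 - 15x - 54

x^3 + 8x^2 - 15x - 54


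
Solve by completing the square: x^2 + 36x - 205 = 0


Start: x^2 + 36x - 205 = 0
Move constant: x^2 + 36x = 205
Half of 36 is 18, squared is 324
Add 324 to both sides: x^2 + 36x + 324 = 529
(x + 18)^2 = 529
x + 18 = ±23
x = -18 + 23 = 5 or x = -18 - 23 = -41

x = -41, x = 5


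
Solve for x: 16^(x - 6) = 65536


Express both sides with the same base.
65536 = 16^4
Since the bases match, equate exponents: x - 6 = 4
So x = 4 - (-6) = 10

x = 10


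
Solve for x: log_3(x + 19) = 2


Convert to exponential form: x + 19 = 3^2 = 9
x = 9 - 19 = -10
Check: log_3(-10 + 19) = log_3(9) = log_3(9) = 2 ✓

x = -10


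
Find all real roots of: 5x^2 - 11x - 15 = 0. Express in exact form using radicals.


Using the quadratic formula: x = (-b ± sqrt(b^2 - 4ac)) / (2a)
Here a = 5, b = -11, c = -15
Discriminant = b^2 - 4ac = (-11)^2 - 4(5)(-15) = 121 + 300 = 421
Since discriminant = 421 > 0, there are two real roots.
x = (11 ± sqrt(421)) / 10
Numerically: x ≈ 3.1518 or x ≈ -0.9518

x = (11 + sqrt(421)) / 10 or x = (11 - sqrt(421)) / 10


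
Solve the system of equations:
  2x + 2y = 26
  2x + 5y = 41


Using Cramer's rule:
Determinant D = (2)(5) - (2)(2) = 10 - 4 = 6
Dx = (26)(5) - (41)(2) = 130 - 82 = 48
Dy = (2)(41) - (2)(26) = 82 - 52 = 30
x = Dx/D = 48/6 = 8
y = Dy/D = 30/6 = 5

x = 8, y = 5


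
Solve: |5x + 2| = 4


An absolute value equation |expr| = 4 gives two cases:
Case 1: 5x + 2 = 4
  5x = 2, so x = 2/5
Case 2: 5x + 2 = -4
  5x = -6, so x = -6/5

x = -6/5, x = 2/5


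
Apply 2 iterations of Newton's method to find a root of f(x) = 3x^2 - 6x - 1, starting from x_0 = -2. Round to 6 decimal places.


Newton's method: x_(n+1) = x_n - f(x_n)/f'(x_n)
f(x) = 3x^2 - 6x - 1
f'(x) = 6x - 6

Iteration 1:
  f(-2.000000) = 23.000000
  f'(-2.000000) = -18.000000
  x_1 = -2.000000 - (23.000000)/(-18.000000) = -0.722222

Iteration 2:
  f(-0.722222) = 4.898148
  f'(-0.722222) = -10.333333
  x_2 = -0.722222 - (4.898148)/(-10.333333) = -0.248208

x_2 = -0.248208


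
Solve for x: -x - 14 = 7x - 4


Starting with: -x - 14 = 7x - 4
Move all x terms to left: (-1 - 7)x = -4 + 14
Simplify: -8x = 10
Divide both sides by -8: x = -5/4

x = -5/4


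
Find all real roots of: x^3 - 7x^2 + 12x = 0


The constant term is 0, so x = 0 is a root. Factor out x:
  x(x^2 - 7x + 12) = 0
Solve the quadratic x^2 - 7x + 12 = 0: discriminant = (-7)^2 - 4(1)(12) = 49 - 48 = 1.
sqrt(1) = 1, so x = (7 ± 1)/2: x = 4 or x = 3.

x = 0, x = 3, x = 4


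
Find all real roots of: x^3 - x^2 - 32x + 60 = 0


Let p(x) = x^3 - x^2 - 32x + 60. By the rational root theorem (leading coefficient 1), any rational root is an integer divisor of 60: try ±1, ±2, ... in turn.
Test x = 1: value = 28 ≠ 0.
Test x = -1: value = 90 ≠ 0.
Test x = 2: value = 0 ✓, so (x - 2) is a factor.
Synthetic division by (x - 2): bring down 1; 1(2) - 1 = 1; 1(2) - 32 = -30; (-30)(2) + 60 = 0 → quotient x^2 + x - 30, remainder 0.
Solve the quadratic x^2 + x - 30 = 0: discriminant = 1^2 - 4(1)(-30) = 1 + 120 = 121.
sqrt(121) = 11, so x = (-1 ± 11)/2: x = 5 or x = -6.

x = -6, x = 2, x = 5


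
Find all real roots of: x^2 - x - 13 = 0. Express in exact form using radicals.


Using the quadratic formula: x = (-b ± sqrt(b^2 - 4ac)) / (2a)
Here a = 1, b = -1, c = -13
Discriminant = b^2 - 4ac = (-1)^2 - 4(1)(-13) = 1 + 52 = 53
Since discriminant = 53 > 0, there are two real roots.
x = (1 ± sqrt(53)) / 2
Numerically: x ≈ 4.1401 or x ≈ -3.1401

x = (1 + sqrt(53)) / 2 or x = (1 - sqrt(53)) / 2


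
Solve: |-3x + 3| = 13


An absolute value equation |expr| = 13 gives two cases:
Case 1: -3x + 3 = 13
  -3x = 10, so x = -10/3
Case 2: -3x + 3 = -13
  -3x = -16, so x = 16/3

x = -10/3, x = 16/3


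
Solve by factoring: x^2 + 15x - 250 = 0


We need two numbers that multiply to -250 and add to 15.
Those numbers are 25 and -10 (since 25 * (-10) = -250 and 25 + (-10) = 15).
So x^2 + 15x - 250 = (x + 25)(x - 10) = 0
Setting each factor to zero: x = -25 or x = 10

x = -25, x = 10


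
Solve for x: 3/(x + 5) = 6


Multiply both sides by (x + 5): 3 = 6(x + 5)
Distribute: 3 = 6x + 30
6x = 3 - 30 = -27
x = -9/2

x = -9/2


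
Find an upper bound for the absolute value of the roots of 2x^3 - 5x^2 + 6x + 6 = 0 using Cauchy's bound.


Cauchy's bound: all roots r satisfy |r| <= 1 + max(|a_i/a_n|) for i = 0,...,n-1
where a_n is the leading coefficient.

Coefficients: [2, -5, 6, 6]
Leading coefficient a_n = 2
Ratios |a_i/a_n|: 5/2, 3, 3
Maximum ratio: 3
Cauchy's bound: |r| <= 1 + 3 = 4

Upper bound = 4


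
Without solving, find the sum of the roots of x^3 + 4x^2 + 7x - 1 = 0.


By Vieta's formulas for x^3 + bx^2 + cx + d = 0:
  r1 + r2 + r3 = -b/a = -4
  r1*r2 + r1*r3 + r2*r3 = c/a = 7
  r1*r2*r3 = -d/a = 1


Sum = -4


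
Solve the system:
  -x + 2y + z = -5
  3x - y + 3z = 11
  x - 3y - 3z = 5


Using Cramer's rule. Expand each determinant along the first row.
D  = (-1)*[(-1)*(-3) - 3*(-3)] - 2*[3*(-3) - 3*1] + 1*[3*(-3) - (-1)*1]
  = (-1)*(12) - 2*(-12) + 1*(-8) = 4
Dx = (-5)*[(-1)*(-3) - 3*(-3)] - 2*[11*(-3) - 3*5] + 1*[11*(-3) - (-1)*5]
  = (-5)*(12) - 2*(-48) + 1*(-28) = 8
Dy = (-1)*[11*(-3) - 3*5] - (-5)*[3*(-3) - 3*1] + 1*[3*5 - 11*1]
  = (-1)*(-48) - (-5)*(-12) + 1*(4) = -8
Dz = (-1)*[(-1)*5 - 11*(-3)] - 2*[3*5 - 11*1] + (-5)*[3*(-3) - (-1)*1]
  = (-1)*(28) - 2*(4) + (-5)*(-8) = 4
x = Dx/D = 8/4 = 2, y = Dy/D = -8/4 = -2, z = Dz/D = 4/4 = 1
Check eq1: (-1)(2) + (2)(-2) + (1)(1) = -5 = -5 ✓
Check eq2: (3)(2) + (-1)(-2) + (3)(1) = 11 = 11 ✓
Check eq3: (1)(2) + (-3)(-2) + (-3)(1) = 5 = 5 ✓

x = 2, y = -2, z = 1


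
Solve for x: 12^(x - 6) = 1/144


Express both sides with the same base.
1/144 = 12^(-2)
Since the bases match, equate exponents: x - 6 = -2
So x = -2 - (-6) = 4

x = 4


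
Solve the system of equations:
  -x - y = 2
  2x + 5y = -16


Using Cramer's rule:
Determinant D = (-1)(5) - (2)(-1) = -5 + 2 = -3
Dx = (2)(5) - (-16)(-1) = 10 - 16 = -6
Dy = (-1)(-16) - (2)(2) = 16 - 4 = 12
x = Dx/D = -6/-3 = 2
y = Dy/D = 12/-3 = -4

x = 2, y = -4


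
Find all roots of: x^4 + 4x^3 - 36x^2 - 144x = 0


The constant term is 0, so x = 0 is a root. Factor out x:
  x^3 + 4x^2 - 36x - 144 = 0
Let p(x) = x^3 + 4x^2 - 36x - 144. By the rational root theorem (leading coefficient 1), any rational root is an integer divisor of 144: try ±1, ±2, ... in turn.
Test x = 1: value = -175 ≠ 0.
Test x = -1: value = -105 ≠ 0.
Test x = 2: value = -192 ≠ 0.
Test x = -2: value = -64 ≠ 0.
Test x = 3: value = -189 ≠ 0.
Test x = -3: value = -27 ≠ 0.
Test x = 4: value = -160 ≠ 0.
Test x = -4: value = 0 ✓, so (x + 4) is a factor.
Synthetic division by (x + 4): bring down 1; 1(-4) + 4 = 0; 0(-4) - 36 = -36; (-36)(-4) - 144 = 0 → quotient x^2 - 36, remainder 0.
Solve the quadratic x^2 - 36 = 0: discriminant = 0^2 - 4(1)(-36) = 0 + 144 = 144.
sqrt(144) = 12, so x = (0 ± 12)/2: x = 6 or x = -6.
Collecting all roots found:

x = -6, x = -4, x = 0, x = 6


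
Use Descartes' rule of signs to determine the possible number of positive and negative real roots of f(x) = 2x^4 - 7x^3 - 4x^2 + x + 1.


Descartes' rule of signs:

For positive roots, count sign changes in f(x) = 2x^4 - 7x^3 - 4x^2 + x + 1:
Signs of coefficients: +, -, -, +, +
Number of sign changes: 2
Possible positive real roots: 2, 0

For negative roots, examine f(-x) = 2x^4 + 7x^3 - 4x^2 - x + 1:
Signs of coefficients: +, +, -, -, +
Number of sign changes: 2
Possible negative real roots: 2, 0

Positive roots: 2 or 0; Negative roots: 2 or 0


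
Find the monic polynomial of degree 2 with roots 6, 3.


A monic polynomial with roots 6, 3 is:
p(x) = (x - 6)(x - 3)
After multiplying by (x - 6): x - 6
After multiplying by (x - 3): x^2 - 9x + 18

x^2 - 9x + 18


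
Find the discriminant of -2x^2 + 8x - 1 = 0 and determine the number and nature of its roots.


For ax^2 + bx + c = 0, discriminant D = b^2 - 4ac
Here a = -2, b = 8, c = -1
D = (8)^2 - 4(-2)(-1) = 64 - 8 = 56

D = 56 > 0 but not a perfect square
The equation has 2 distinct real irrational roots.

Discriminant = 56, 2 distinct real irrational roots


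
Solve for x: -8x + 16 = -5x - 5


Starting with: -8x + 16 = -5x - 5
Move all x terms to left: (-8 + 5)x = -5 - 16
Simplify: -3x = -21
Divide both sides by -3: x = 7

x = 7


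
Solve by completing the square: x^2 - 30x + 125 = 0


Start: x^2 - 30x + 125 = 0
Move constant: x^2 - 30x = -125
Half of -30 is -15, squared is 225
Add 225 to both sides: x^2 - 30x + 225 = 100
(x - 15)^2 = 100
x - 15 = ±10
x = 15 + 10 = 25 or x = 15 - 10 = 5

x = 5, x = 25


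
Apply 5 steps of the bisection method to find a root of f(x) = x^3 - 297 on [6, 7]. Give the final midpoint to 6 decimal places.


f(x) = x^3 - 297
f(6) = -81 < 0
f(7) = 46 > 0

Step 1: midpoint = (6.000000 + 7.000000)/2 = 6.500000
  f(6.500000) = -22.375000
  f(mid) < 0, so root is in [6.500000, 7.000000]

Step 2: midpoint = (6.500000 + 7.000000)/2 = 6.750000
  f(6.750000) = 10.546875
  f(mid) > 0, so root is in [6.500000, 6.750000]

Step 3: midpoint = (6.500000 + 6.750000)/2 = 6.625000
  f(6.625000) = -6.224609
  f(mid) < 0, so root is in [6.625000, 6.750000]

Step 4: midpoint = (6.625000 + 6.750000)/2 = 6.687500
  f(6.687500) = 2.082764
  f(mid) > 0, so root is in [6.625000, 6.687500]

Step 5: midpoint = (6.625000 + 6.687500)/2 = 6.656250
  f(6.656250) = -2.090424
  f(mid) < 0, so root is in [6.656250, 6.687500]

midpoint = 6.656250


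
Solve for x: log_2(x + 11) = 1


Convert to exponential form: x + 11 = 2^1 = 2
x = 2 - 11 = -9
Check: log_2(-9 + 11) = log_2(2) = log_2(2) = 1 ✓

x = -9


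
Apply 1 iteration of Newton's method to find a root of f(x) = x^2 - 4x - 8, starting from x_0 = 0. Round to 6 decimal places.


Newton's method: x_(n+1) = x_n - f(x_n)/f'(x_n)
f(x) = x^2 - 4x - 8
f'(x) = 2x - 4

Iteration 1:
  f(0.000000) = -8.000000
  f'(0.000000) = -4.000000
  x_1 = 0.000000 - (-8.000000)/(-4.000000) = -2.000000

x_1 = -2.000000


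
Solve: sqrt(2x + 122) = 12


Square both sides: 2x + 122 = 12^2 = 144
2x = 144 - 122 = 22
x = 11
Check: sqrt(2*11 + 122) = sqrt(144) = 12 ✓

x = 11


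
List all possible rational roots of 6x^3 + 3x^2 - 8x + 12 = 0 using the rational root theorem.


Rational root theorem: possible roots are ±p/q where:
  p divides the constant term (12): p ∈ {1, 2, 3, 4, 6, 12}
  q divides the leading coefficient (6): q ∈ {1, 2, 3, 6}

All possible rational roots: -12, -6, -4, -3, -2, -3/2, -4/3, -1, -2/3, -1/2, -1/3, -1/6, 1/6, 1/3, 1/2, 2/3, 1, 4/3, 3/2, 2, 3, 4, 6, 12

-12, -6, -4, -3, -2, -3/2, -4/3, -1, -2/3, -1/2, -1/3, -1/6, 1/6, 1/3, 1/2, 2/3, 1, 4/3, 3/2, 2, 3, 4, 6, 12


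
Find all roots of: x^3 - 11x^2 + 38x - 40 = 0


Let p(x) = x^3 - 11x^2 + 38x - 40. By the rational root theorem (leading coefficient 1), any rational root is an integer divisor of 40: try ±1, ±2, ... in turn.
Test x = 1: value = -12 ≠ 0.
Test x = -1: value = -90 ≠ 0.
Test x = 2: value = 0 ✓, so (x - 2) is a factor.
Synthetic division by (x - 2): bring down 1; 1(2) - 11 = -9; (-9)(2) + 38 = 20; 20(2) - 40 = 0 → quotient x^2 - 9x + 20, remainder 0.
Solve the quadratic x^2 - 9x + 20 = 0: discriminant = (-9)^2 - 4(1)(20) = 81 - 80 = 1.
sqrt(1) = 1, so x = (9 ± 1)/2: x = 5 or x = 4.
Collecting all roots found:

x = 2, x = 4, x = 5


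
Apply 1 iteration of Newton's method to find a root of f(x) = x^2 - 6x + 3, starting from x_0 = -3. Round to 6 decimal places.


Newton's method: x_(n+1) = x_n - f(x_n)/f'(x_n)
f(x) = x^2 - 6x + 3
f'(x) = 2x - 6

Iteration 1:
  f(-3.000000) = 30.000000
  f'(-3.000000) = -12.000000
  x_1 = -3.000000 - (30.000000)/(-12.000000) = -0.500000

x_1 = -0.500000


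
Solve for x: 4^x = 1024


Express both sides with the same base.
1024 = 4^5
Since the bases match: x = 5

x = 5


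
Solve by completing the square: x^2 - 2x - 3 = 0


Start: x^2 - 2x - 3 = 0
Move constant: x^2 - 2x = 3
Half of -2 is -1, squared is 1
Add 1 to both sides: x^2 - 2x + 1 = 4
(x - 1)^2 = 4
x - 1 = ±2
x = 1 + 2 = 3 or x = 1 - 2 = -1

x = -1, x = 3


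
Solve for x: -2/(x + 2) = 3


Multiply both sides by (x + 2): -2 = 3(x + 2)
Distribute: -2 = 3x + 6
3x = -2 - 6 = -8
x = -8/3

x = -8/3


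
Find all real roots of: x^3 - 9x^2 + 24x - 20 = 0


Let p(x) = x^3 - 9x^2 + 24x - 20. By the rational root theorem (leading coefficient 1), any rational root is an integer divisor of 20: try ±1, ±2, ... in turn.
Test x = 1: value = -4 ≠ 0.
Test x = -1: value = -54 ≠ 0.
Test x = 2: value = 0 ✓, so (x - 2) is a factor.
Synthetic division by (x - 2): bring down 1; 1(2) - 9 = -7; (-7)(2) + 24 = 10; 10(2) - 20 = 0 → quotient x^2 - 7x + 10, remainder 0.
Solve the quadratic x^2 - 7x + 10 = 0: discriminant = (-7)^2 - 4(1)(10) = 49 - 40 = 9.
sqrt(9) = 3, so x = (7 ± 3)/2: x = 5 or x = 2.

x = 2 (multiplicity 2), x = 5


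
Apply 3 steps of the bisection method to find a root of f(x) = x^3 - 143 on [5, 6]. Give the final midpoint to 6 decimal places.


f(x) = x^3 - 143
f(5) = -18 < 0
f(6) = 73 > 0

Step 1: midpoint = (5.000000 + 6.000000)/2 = 5.500000
  f(5.500000) = 23.375000
  f(mid) > 0, so root is in [5.000000, 5.500000]

Step 2: midpoint = (5.000000 + 5.500000)/2 = 5.250000
  f(5.250000) = 1.703125
  f(mid) > 0, so root is in [5.000000, 5.250000]

Step 3: midpoint = (5.000000 + 5.250000)/2 = 5.125000
  f(5.125000) = -8.388672
  f(mid) < 0, so root is in [5.125000, 5.250000]

midpoint = 5.125000


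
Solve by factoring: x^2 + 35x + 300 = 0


We need two numbers that multiply to 300 and add to 35.
Those numbers are 15 and 20 (since 15 * 20 = 300 and 15 + 20 = 35).
So x^2 + 35x + 300 = (x + 15)(x + 20) = 0
Setting each factor to zero: x = -15 or x = -20

x = -20, x = -15


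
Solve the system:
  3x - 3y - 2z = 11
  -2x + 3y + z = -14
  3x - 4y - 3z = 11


Using Cramer's rule. Expand each determinant along the first row.
D  = 3*[3*(-3) - 1*(-4)] - (-3)*[(-2)*(-3) - 1*3] + (-2)*[(-2)*(-4) - 3*3]
  = 3*(-5) - (-3)*(3) + (-2)*(-1) = -4
Dx = 11*[3*(-3) - 1*(-4)] - (-3)*[(-14)*(-3) - 1*11] + (-2)*[(-14)*(-4) - 3*11]
  = 11*(-5) - (-3)*(31) + (-2)*(23) = -8
Dy = 3*[(-14)*(-3) - 1*11] - 11*[(-2)*(-3) - 1*3] + (-2)*[(-2)*11 - (-14)*3]
  = 3*(31) - 11*(3) + (-2)*(20) = 20
Dz = 3*[3*11 - (-14)*(-4)] - (-3)*[(-2)*11 - (-14)*3] + 11*[(-2)*(-4) - 3*3]
  = 3*(-23) - (-3)*(20) + 11*(-1) = -20
x = Dx/D = -8/-4 = 2, y = Dy/D = 20/-4 = -5, z = Dz/D = -20/-4 = 5
Check eq1: (3)(2) + (-3)(-5) + (-2)(5) = 11 = 11 ✓
Check eq2: (-2)(2) + (3)(-5) + (1)(5) = -14 = -14 ✓
Check eq3: (3)(2) + (-4)(-5) + (-3)(5) = 11 = 11 ✓

x = 2, y = -5, z = 5


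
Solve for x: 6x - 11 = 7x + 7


Starting with: 6x - 11 = 7x + 7
Move all x terms to left: (6 - 7)x = 7 + 11
Simplify: -x = 18
Divide both sides by -1: x = -18

x = -18


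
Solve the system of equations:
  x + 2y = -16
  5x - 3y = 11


Using Cramer's rule:
Determinant D = (1)(-3) - (5)(2) = -3 - 10 = -13
Dx = (-16)(-3) - (11)(2) = 48 - 22 = 26
Dy = (1)(11) - (5)(-16) = 11 + 80 = 91
x = Dx/D = 26/-13 = -2
y = Dy/D = 91/-13 = -7

x = -2, y = -7


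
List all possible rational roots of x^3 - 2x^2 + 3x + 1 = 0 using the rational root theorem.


Rational root theorem: possible roots are ±p/q where:
  p divides the constant term (1): p ∈ {1}
  q divides the leading coefficient (1): q ∈ {1}

All possible rational roots: -1, 1

-1, 1


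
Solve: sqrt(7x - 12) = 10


Square both sides: 7x - 12 = 10^2 = 100
7x = 100 + 12 = 112
x = 16
Check: sqrt(7*16 - 12) = sqrt(100) = 10 ✓

x = 16


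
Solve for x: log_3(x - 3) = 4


Convert to exponential form: x - 3 = 3^4 = 81
x = 81 + 3 = 84
Check: log_3(84 - 3) = log_3(81) = log_3(81) = 4 ✓

x = 84


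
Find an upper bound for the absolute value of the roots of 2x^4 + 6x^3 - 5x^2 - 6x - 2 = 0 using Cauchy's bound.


Cauchy's bound: all roots r satisfy |r| <= 1 + max(|a_i/a_n|) for i = 0,...,n-1
where a_n is the leading coefficient.

Coefficients: [2, 6, -5, -6, -2]
Leading coefficient a_n = 2
Ratios |a_i/a_n|: 3, 5/2, 3, 1
Maximum ratio: 3
Cauchy's bound: |r| <= 1 + 3 = 4

Upper bound = 4


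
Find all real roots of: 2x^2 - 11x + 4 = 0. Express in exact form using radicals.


Using the quadratic formula: x = (-b ± sqrt(b^2 - 4ac)) / (2a)
Here a = 2, b = -11, c = 4
Discriminant = b^2 - 4ac = (-11)^2 - 4(2)(4) = 121 - 32 = 89
Since discriminant = 89 > 0, there are two real roots.
x = (11 ± sqrt(89)) / 4
Numerically: x ≈ 5.1085 or x ≈ 0.3915

x = (11 + sqrt(89)) / 4 or x = (11 - sqrt(89)) / 4


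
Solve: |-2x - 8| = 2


An absolute value equation |expr| = 2 gives two cases:
Case 1: -2x - 8 = 2
  -2x = 10, so x = -5
Case 2: -2x - 8 = -2
  -2x = 6, so x = -3

x = -5, x = -3


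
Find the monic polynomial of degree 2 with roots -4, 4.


A monic polynomial with roots -4, 4 is:
p(x) = (x + 4)(x - 4)
After multiplying by (x + 4): x + 4
After multiplying by (x - 4): x^2 - 16

x^2 - 16


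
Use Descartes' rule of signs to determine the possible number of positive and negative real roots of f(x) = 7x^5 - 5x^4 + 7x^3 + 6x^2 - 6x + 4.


Descartes' rule of signs:

For positive roots, count sign changes in f(x) = 7x^5 - 5x^4 + 7x^3 + 6x^2 - 6x + 4:
Signs of coefficients: +, -, +, +, -, +
Number of sign changes: 4
Possible positive real roots: 4, 2, 0

For negative roots, examine f(-x) = -7x^5 - 5x^4 - 7x^3 + 6x^2 + 6x + 4:
Signs of coefficients: -, -, -, +, +, +
Number of sign changes: 1
Possible negative real roots: 1

Positive roots: 4 or 2 or 0; Negative roots: 1


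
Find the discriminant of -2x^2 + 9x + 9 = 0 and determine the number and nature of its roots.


For ax^2 + bx + c = 0, discriminant D = b^2 - 4ac
Here a = -2, b = 9, c = 9
D = (9)^2 - 4(-2)(9) = 81 + 72 = 153

D = 153 > 0 but not a perfect square
The equation has 2 distinct real irrational roots.

Discriminant = 153, 2 distinct real irrational roots


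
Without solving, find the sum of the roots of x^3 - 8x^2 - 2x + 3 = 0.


By Vieta's formulas for x^3 + bx^2 + cx + d = 0:
  r1 + r2 + r3 = -b/a = 8
  r1*r2 + r1*r3 + r2*r3 = c/a = -2
  r1*r2*r3 = -d/a = -3


Sum = 8


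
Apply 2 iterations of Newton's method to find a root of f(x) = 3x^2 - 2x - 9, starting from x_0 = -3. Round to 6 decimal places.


Newton's method: x_(n+1) = x_n - f(x_n)/f'(x_n)
f(x) = 3x^2 - 2x - 9
f'(x) = 6x - 2

Iteration 1:
  f(-3.000000) = 24.000000
  f'(-3.000000) = -20.000000
  x_1 = -3.000000 - (24.000000)/(-20.000000) = -1.800000

Iteration 2:
  f(-1.800000) = 4.320000
  f'(-1.800000) = -12.800000
  x_2 = -1.800000 - (4.320000)/(-12.800000) = -1.462500

x_2 = -1.462500


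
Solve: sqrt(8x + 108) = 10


Square both sides: 8x + 108 = 10^2 = 100
8x = 100 - 108 = -8
x = -1
Check: sqrt(8*(-1) + 108) = sqrt(100) = 10 ✓

x = -1


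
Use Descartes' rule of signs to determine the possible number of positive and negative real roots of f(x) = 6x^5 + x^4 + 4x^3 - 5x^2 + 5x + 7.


Descartes' rule of signs:

For positive roots, count sign changes in f(x) = 6x^5 + x^4 + 4x^3 - 5x^2 + 5x + 7:
Signs of coefficients: +, +, +, -, +, +
Number of sign changes: 2
Possible positive real roots: 2, 0

For negative roots, examine f(-x) = -6x^5 + x^4 - 4x^3 - 5x^2 - 5x + 7:
Signs of coefficients: -, +, -, -, -, +
Number of sign changes: 3
Possible negative real roots: 3, 1

Positive roots: 2 or 0; Negative roots: 3 or 1


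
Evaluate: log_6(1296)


We need the exponent such that 6^? = 1296
6^4 = 1296
Therefore log_6(1296) = 4

4


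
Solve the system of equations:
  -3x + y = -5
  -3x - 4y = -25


Using Cramer's rule:
Determinant D = (-3)(-4) - (-3)(1) = 12 + 3 = 15
Dx = (-5)(-4) - (-25)(1) = 20 + 25 = 45
Dy = (-3)(-25) - (-3)(-5) = 75 - 15 = 60
x = Dx/D = 45/15 = 3
y = Dy/D = 60/15 = 4

x = 3, y = 4


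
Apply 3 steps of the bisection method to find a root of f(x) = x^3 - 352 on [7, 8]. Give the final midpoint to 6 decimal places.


f(x) = x^3 - 352
f(7) = -9 < 0
f(8) = 160 > 0

Step 1: midpoint = (7.000000 + 8.000000)/2 = 7.500000
  f(7.500000) = 69.875000
  f(mid) > 0, so root is in [7.000000, 7.500000]

Step 2: midpoint = (7.000000 + 7.500000)/2 = 7.250000
  f(7.250000) = 29.078125
  f(mid) > 0, so root is in [7.000000, 7.250000]

Step 3: midpoint = (7.000000 + 7.250000)/2 = 7.125000
  f(7.125000) = 9.705078
  f(mid) > 0, so root is in [7.000000, 7.125000]

midpoint = 7.125000


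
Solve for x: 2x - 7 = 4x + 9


Starting with: 2x - 7 = 4x + 9
Move all x terms to left: (2 - 4)x = 9 + 7
Simplify: -2x = 16
Divide both sides by -2: x = -8

x = -8


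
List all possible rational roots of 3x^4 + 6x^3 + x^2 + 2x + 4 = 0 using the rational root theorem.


Rational root theorem: possible roots are ±p/q where:
  p divides the constant term (4): p ∈ {1, 2, 4}
  q divides the leading coefficient (3): q ∈ {1, 3}

All possible rational roots: -4, -2, -4/3, -1, -2/3, -1/3, 1/3, 2/3, 1, 4/3, 2, 4

-4, -2, -4/3, -1, -2/3, -1/3, 1/3, 2/3, 1, 4/3, 2, 4


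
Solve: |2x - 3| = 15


An absolute value equation |expr| = 15 gives two cases:
Case 1: 2x - 3 = 15
  2x = 18, so x = 9
Case 2: 2x - 3 = -15
  2x = -12, so x = -6

x = -6, x = 9


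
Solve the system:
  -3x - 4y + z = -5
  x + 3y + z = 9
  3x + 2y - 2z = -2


Using Cramer's rule. Expand each determinant along the first row.
D  = (-3)*[3*(-2) - 1*2] - (-4)*[1*(-2) - 1*3] + 1*[1*2 - 3*3]
  = (-3)*(-8) - (-4)*(-5) + 1*(-7) = -3
Dx = (-5)*[3*(-2) - 1*2] - (-4)*[9*(-2) - 1*(-2)] + 1*[9*2 - 3*(-2)]
  = (-5)*(-8) - (-4)*(-16) + 1*(24) = 0
Dy = (-3)*[9*(-2) - 1*(-2)] - (-5)*[1*(-2) - 1*3] + 1*[1*(-2) - 9*3]
  = (-3)*(-16) - (-5)*(-5) + 1*(-29) = -6
Dz = (-3)*[3*(-2) - 9*2] - (-4)*[1*(-2) - 9*3] + (-5)*[1*2 - 3*3]
  = (-3)*(-24) - (-4)*(-29) + (-5)*(-7) = -9
x = Dx/D = 0/-3 = 0, y = Dy/D = -6/-3 = 2, z = Dz/D = -9/-3 = 3
Check eq1: (-3)(0) + (-4)(2) + (1)(3) = -5 = -5 ✓
Check eq2: (1)(0) + (3)(2) + (1)(3) = 9 = 9 ✓
Check eq3: (3)(0) + (2)(2) + (-2)(3) = -2 = -2 ✓

x = 0, y = 2, z = 3


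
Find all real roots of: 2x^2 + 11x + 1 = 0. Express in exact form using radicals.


Using the quadratic formula: x = (-b ± sqrt(b^2 - 4ac)) / (2a)
Here a = 2, b = 11, c = 1
Discriminant = b^2 - 4ac = 11^2 - 4(2)(1) = 121 - 8 = 113
Since discriminant = 113 > 0, there are two real roots.
x = (-11 ± sqrt(113)) / 4
Numerically: x ≈ -0.0925 or x ≈ -5.4075

x = (-11 + sqrt(113)) / 4 or x = (-11 - sqrt(113)) / 4


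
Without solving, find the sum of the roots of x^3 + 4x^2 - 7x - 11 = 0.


By Vieta's formulas for x^3 + bx^2 + cx + d = 0:
  r1 + r2 + r3 = -b/a = -4
  r1*r2 + r1*r3 + r2*r3 = c/a = -7
  r1*r2*r3 = -d/a = 11


Sum = -4


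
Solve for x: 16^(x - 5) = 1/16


Express both sides with the same base.
1/16 = 16^(-1)
Since the bases match, equate exponents: x - 5 = -1
So x = -1 - (-5) = 4

x = 4


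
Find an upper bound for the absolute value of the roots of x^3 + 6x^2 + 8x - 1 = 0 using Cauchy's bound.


Cauchy's bound: all roots r satisfy |r| <= 1 + max(|a_i/a_n|) for i = 0,...,n-1
where a_n is the leading coefficient.

Coefficients: [1, 6, 8, -1]
Leading coefficient a_n = 1
Ratios |a_i/a_n|: 6, 8, 1
Maximum ratio: 8
Cauchy's bound: |r| <= 1 + 8 = 9

Upper bound = 9


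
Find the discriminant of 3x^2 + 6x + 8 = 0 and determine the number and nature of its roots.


For ax^2 + bx + c = 0, discriminant D = b^2 - 4ac
Here a = 3, b = 6, c = 8
D = (6)^2 - 4(3)(8) = 36 - 96 = -60

D = -60 < 0
The equation has no real roots (2 complex conjugate roots).

Discriminant = -60, no real roots (2 complex conjugate roots)


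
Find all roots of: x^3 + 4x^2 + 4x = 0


The constant term is 0, so x = 0 is a root. Factor out x:
  x^2 + 4x + 4 = 0
Solve the quadratic x^2 + 4x + 4 = 0: discriminant = 4^2 - 4(1)(4) = 16 - 16 = 0.
Discriminant = 0, so a double root: x = -4/2 = -2.
Collecting all roots found:

x = -2 (multiplicity 2), x = 0


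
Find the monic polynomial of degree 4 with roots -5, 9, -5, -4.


A monic polynomial with roots -5, 9, -5, -4 is:
p(x) = (x + 5)(x - 9)(x + 5)(x + 4)
After multiplying by (x + 5): x + 5
After multiplying by (x - 9): x^2 - 4x - 45
After multiplying by (x + 5): x^3 + x^2 - 65x - 225
After multiplying by (x + 4): x^4 + 5x^3 - 61x^2 - 485x - 900

x^4 + 5x^3 - 61x^2 - 485x - 900


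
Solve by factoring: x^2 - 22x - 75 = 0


We need two numbers that multiply to -75 and add to -22.
Those numbers are 3 and -25 (since 3 * (-25) = -75 and 3 + (-25) = -22).
So x^2 - 22x - 75 = (x + 3)(x - 25) = 0
Setting each factor to zero: x = -3 or x = 25

x = -3, x = 25


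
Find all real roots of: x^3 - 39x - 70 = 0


Let p(x) = x^3 - 39x - 70. By the rational root theorem (leading coefficient 1), any rational root is an integer divisor of 70: try ±1, ±2, ... in turn.
Test x = 1: value = -108 ≠ 0.
Test x = -1: value = -32 ≠ 0.
Test x = 2: value = -140 ≠ 0.
Test x = -2: value = 0 ✓, so (x + 2) is a factor.
Synthetic division by (x + 2): bring down 1; 1(-2) + 0 = -2; (-2)(-2) - 39 = -35; (-35)(-2) - 70 = 0 → quotient x^2 - 2x - 35, remainder 0.
Solve the quadratic x^2 - 2x - 35 = 0: discriminant = (-2)^2 - 4(1)(-35) = 4 + 140 = 144.
sqrt(144) = 12, so x = (2 ± 12)/2: x = 7 or x = -5.

x = -5, x = -2, x = 7


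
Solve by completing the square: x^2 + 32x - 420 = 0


Start: x^2 + 32x - 420 = 0
Move constant: x^2 + 32x = 420
Half of 32 is 16, squared is 256
Add 256 to both sides: x^2 + 32x + 256 = 676
(x + 16)^2 = 676
x + 16 = ±26
x = -16 + 26 = 10 or x = -16 - 26 = -42

x = -42, x = 10


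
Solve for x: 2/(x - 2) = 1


Multiply both sides by (x - 2): 2 = 1(x - 2)
Distribute: 2 = x - 2
x = 2 + 2 = 4
x = 4

x = 4


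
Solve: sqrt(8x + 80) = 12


Square both sides: 8x + 80 = 12^2 = 144
8x = 144 - 80 = 64
x = 8
Check: sqrt(8*8 + 80) = sqrt(144) = 12 ✓

x = 8


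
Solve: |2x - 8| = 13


An absolute value equation |expr| = 13 gives two cases:
Case 1: 2x - 8 = 13
  2x = 21, so x = 21/2
Case 2: 2x - 8 = -13
  2x = -5, so x = -5/2

x = -5/2, x = 21/2


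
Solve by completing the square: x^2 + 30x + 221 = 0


Start: x^2 + 30x + 221 = 0
Move constant: x^2 + 30x = -221
Half of 30 is 15, squared is 225
Add 225 to both sides: x^2 + 30x + 225 = 4
(x + 15)^2 = 4
x + 15 = ±2
x = -15 + 2 = -13 or x = -15 - 2 = -17

x = -17, x = -13


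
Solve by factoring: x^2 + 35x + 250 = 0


We need two numbers that multiply to 250 and add to 35.
Those numbers are 10 and 25 (since 10 * 25 = 250 and 10 + 25 = 35).
So x^2 + 35x + 250 = (x + 10)(x + 25) = 0
Setting each factor to zero: x = -10 or x = -25

x = -25, x = -10


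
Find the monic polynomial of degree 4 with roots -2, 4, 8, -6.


A monic polynomial with roots -2, 4, 8, -6 is:
p(x) = (x + 2)(x - 4)(x - 8)(x + 6)
After multiplying by (x + 2): x + 2
After multiplying by (x - 4): x^2 - 2x - 8
After multiplying by (x - 8): x^3 - 10x^2 + 8x + 64
After multiplying by (x + 6): x^4 - 4x^3 - 52x^2 + 112x + 384

x^4 - 4x^3 - 52x^2 + 112x + 384


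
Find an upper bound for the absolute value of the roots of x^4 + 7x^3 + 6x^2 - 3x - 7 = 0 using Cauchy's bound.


Cauchy's bound: all roots r satisfy |r| <= 1 + max(|a_i/a_n|) for i = 0,...,n-1
where a_n is the leading coefficient.

Coefficients: [1, 7, 6, -3, -7]
Leading coefficient a_n = 1
Ratios |a_i/a_n|: 7, 6, 3, 7
Maximum ratio: 7
Cauchy's bound: |r| <= 1 + 7 = 8

Upper bound = 8


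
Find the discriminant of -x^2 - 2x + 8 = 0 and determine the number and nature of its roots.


For ax^2 + bx + c = 0, discriminant D = b^2 - 4ac
Here a = -1, b = -2, c = 8
D = (-2)^2 - 4(-1)(8) = 4 + 32 = 36

D = 36 > 0 and is a perfect square (sqrt = 6)
The equation has 2 distinct real rational roots.

Discriminant = 36, 2 distinct real rational roots


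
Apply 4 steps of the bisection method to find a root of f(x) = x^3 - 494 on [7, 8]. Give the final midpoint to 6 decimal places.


f(x) = x^3 - 494
f(7) = -151 < 0
f(8) = 18 > 0

Step 1: midpoint = (7.000000 + 8.000000)/2 = 7.500000
  f(7.500000) = -72.125000
  f(mid) < 0, so root is in [7.500000, 8.000000]

Step 2: midpoint = (7.500000 + 8.000000)/2 = 7.750000
  f(7.750000) = -28.515625
  f(mid) < 0, so root is in [7.750000, 8.000000]

Step 3: midpoint = (7.750000 + 8.000000)/2 = 7.875000
  f(7.875000) = -5.626953
  f(mid) < 0, so root is in [7.875000, 8.000000]

Step 4: midpoint = (7.875000 + 8.000000)/2 = 7.937500
  f(7.937500) = 6.093506
  f(mid) > 0, so root is in [7.875000, 7.937500]

midpoint = 7.937500


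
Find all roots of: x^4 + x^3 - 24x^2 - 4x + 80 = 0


Let p(x) = x^4 + x^3 - 24x^2 - 4x + 80. By the rational root theorem (leading coefficient 1), any rational root is an integer divisor of 80: try ±1, ±2, ... in turn.
Test x = 1: value = 54 ≠ 0.
Test x = -1: value = 60 ≠ 0.
Test x = 2: value = 0 ✓, so (x - 2) is a factor.
Synthetic division by (x - 2): bring down 1; 1(2) + 1 = 3; 3(2) - 24 = -18; (-18)(2) - 4 = -40; (-40)(2) + 80 = 0 → quotient x^3 + 3x^2 - 18x - 40, remainder 0.
Continue with the quotient x^3 + 3x^2 - 18x - 40 (candidates must divide 40; re-test x = 2 first in case it repeats).
Test x = 2: value = -56 ≠ 0.
Test x = -2: value = 0 ✓, so (x + 2) is a factor.
Synthetic division by (x + 2): bring down 1; 1(-2) + 3 = 1; 1(-2) - 18 = -20; (-20)(-2) - 40 = 0 → quotient x^2 + x - 20, remainder 0.
Solve the quadratic x^2 + x - 20 = 0: discriminant = 1^2 - 4(1)(-20) = 1 + 80 = 81.
sqrt(81) = 9, so x = (-1 ± 9)/2: x = 4 or x = -5.
Collecting all roots found:

x = -5, x = -2, x = 2, x = 4


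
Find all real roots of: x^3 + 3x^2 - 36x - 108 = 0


Let p(x) = x^3 + 3x^2 - 36x - 108. By the rational root theorem (leading coefficient 1), any rational root is an integer divisor of 108: try ±1, ±2, ... in turn.
Test x = 1: value = -140 ≠ 0.
Test x = -1: value = -70 ≠ 0.
Test x = 2: value = -160 ≠ 0.
Test x = -2: value = -32 ≠ 0.
Test x = 3: value = -162 ≠ 0.
Test x = -3: value = 0 ✓, so (x + 3) is a factor.
Synthetic division by (x + 3): bring down 1; 1(-3) + 3 = 0; 0(-3) - 36 = -36; (-36)(-3) - 108 = 0 → quotient x^2 - 36, remainder 0.
Solve the quadratic x^2 - 36 = 0: discriminant = 0^2 - 4(1)(-36) = 0 + 144 = 144.
sqrt(144) = 12, so x = (0 ± 12)/2: x = 6 or x = -6.

x = -6, x = -3, x = 6


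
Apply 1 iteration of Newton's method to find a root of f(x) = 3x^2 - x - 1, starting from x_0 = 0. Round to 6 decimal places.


Newton's method: x_(n+1) = x_n - f(x_n)/f'(x_n)
f(x) = 3x^2 - x - 1
f'(x) = 6x - 1

Iteration 1:
  f(0.000000) = -1.000000
  f'(0.000000) = -1.000000
  x_1 = 0.000000 - (-1.000000)/(-1.000000) = -1.000000

x_1 = -1.000000


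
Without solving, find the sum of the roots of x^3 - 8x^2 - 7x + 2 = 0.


By Vieta's formulas for x^3 + bx^2 + cx + d = 0:
  r1 + r2 + r3 = -b/a = 8
  r1*r2 + r1*r3 + r2*r3 = c/a = -7
  r1*r2*r3 = -d/a = -2


Sum = 8


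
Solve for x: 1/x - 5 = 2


Subtract -5 from both sides: 1/x = 7
Multiply both sides by x: 1 = 7 * x
Divide by 7: x = 1/7

x = 1/7


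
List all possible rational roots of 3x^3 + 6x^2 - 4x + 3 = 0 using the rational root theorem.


Rational root theorem: possible roots are ±p/q where:
  p divides the constant term (3): p ∈ {1, 3}
  q divides the leading coefficient (3): q ∈ {1, 3}

All possible rational roots: -3, -1, -1/3, 1/3, 1, 3

-3, -1, -1/3, 1/3, 1, 3


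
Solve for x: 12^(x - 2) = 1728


Express both sides with the same base.
1728 = 12^3
Since the bases match, equate exponents: x - 2 = 3
So x = 3 - (-2) = 5

x = 5


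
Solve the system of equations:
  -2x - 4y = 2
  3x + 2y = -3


Using Cramer's rule:
Determinant D = (-2)(2) - (3)(-4) = -4 + 12 = 8
Dx = (2)(2) - (-3)(-4) = 4 - 12 = -8
Dy = (-2)(-3) - (3)(2) = 6 - 6 = 0
x = Dx/D = -8/8 = -1
y = Dy/D = 0/8 = 0

x = -1, y = 0


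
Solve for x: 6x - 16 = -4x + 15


Starting with: 6x - 16 = -4x + 15
Move all x terms to left: (6 + 4)x = 15 + 16
Simplify: 10x = 31
Divide both sides by 10: x = 31/10

x = 31/10


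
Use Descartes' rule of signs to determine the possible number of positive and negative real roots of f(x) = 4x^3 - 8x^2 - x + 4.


Descartes' rule of signs:

For positive roots, count sign changes in f(x) = 4x^3 - 8x^2 - x + 4:
Signs of coefficients: +, -, -, +
Number of sign changes: 2
Possible positive real roots: 2, 0

For negative roots, examine f(-x) = -4x^3 - 8x^2 + x + 4:
Signs of coefficients: -, -, +, +
Number of sign changes: 1
Possible negative real roots: 1

Positive roots: 2 or 0; Negative roots: 1


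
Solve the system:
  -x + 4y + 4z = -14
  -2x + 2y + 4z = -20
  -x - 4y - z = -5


Using Cramer's rule. Expand each determinant along the first row.
D  = (-1)*[2*(-1) - 4*(-4)] - 4*[(-2)*(-1) - 4*(-1)] + 4*[(-2)*(-4) - 2*(-1)]
  = (-1)*(14) - 4*(6) + 4*(10) = 2
Dx = (-14)*[2*(-1) - 4*(-4)] - 4*[(-20)*(-1) - 4*(-5)] + 4*[(-20)*(-4) - 2*(-5)]
  = (-14)*(14) - 4*(40) + 4*(90) = 4
Dy = (-1)*[(-20)*(-1) - 4*(-5)] - (-14)*[(-2)*(-1) - 4*(-1)] + 4*[(-2)*(-5) - (-20)*(-1)]
  = (-1)*(40) - (-14)*(6) + 4*(-10) = 4
Dz = (-1)*[2*(-5) - (-20)*(-4)] - 4*[(-2)*(-5) - (-20)*(-1)] + (-14)*[(-2)*(-4) - 2*(-1)]
  = (-1)*(-90) - 4*(-10) + (-14)*(10) = -10
x = Dx/D = 4/2 = 2, y = Dy/D = 4/2 = 2, z = Dz/D = -10/2 = -5
Check eq1: (-1)(2) + (4)(2) + (4)(-5) = -14 = -14 ✓
Check eq2: (-2)(2) + (2)(2) + (4)(-5) = -20 = -20 ✓
Check eq3: (-1)(2) + (-4)(2) + (-1)(-5) = -5 = -5 ✓

x = 2, y = 2, z = -5
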